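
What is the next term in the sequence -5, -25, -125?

Ratios: -25 / -5 = 5.0
This is a geometric sequence with common ratio r = 5.
Next term = -125 * 5 = -625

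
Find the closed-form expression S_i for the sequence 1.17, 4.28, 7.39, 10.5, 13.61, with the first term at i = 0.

Check differences: 4.28 - 1.17 = 3.11
7.39 - 4.28 = 3.11
Common difference d = 3.11.
First term a = 1.17.
Formula: S_i = 1.17 + 3.11*i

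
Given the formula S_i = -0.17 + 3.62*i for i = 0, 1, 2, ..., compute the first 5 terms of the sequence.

This is an arithmetic sequence.
i=0: S_0 = -0.17 + 3.62*0 = -0.17
i=1: S_1 = -0.17 + 3.62*1 = 3.45
i=2: S_2 = -0.17 + 3.62*2 = 7.07
i=3: S_3 = -0.17 + 3.62*3 = 10.69
i=4: S_4 = -0.17 + 3.62*4 = 14.31
The first 5 terms are: [-0.17, 3.45, 7.07, 10.69, 14.31]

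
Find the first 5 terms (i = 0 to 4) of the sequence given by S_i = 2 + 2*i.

This is an arithmetic sequence.
i=0: S_0 = 2 + 2*0 = 2
i=1: S_1 = 2 + 2*1 = 4
i=2: S_2 = 2 + 2*2 = 6
i=3: S_3 = 2 + 2*3 = 8
i=4: S_4 = 2 + 2*4 = 10
The first 5 terms are: [2, 4, 6, 8, 10]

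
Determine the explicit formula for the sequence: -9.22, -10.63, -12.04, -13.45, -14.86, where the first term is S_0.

Check differences: -10.63 - -9.22 = -1.41
-12.04 - -10.63 = -1.41
Common difference d = -1.41.
First term a = -9.22.
Formula: S_i = -9.22 - 1.41*i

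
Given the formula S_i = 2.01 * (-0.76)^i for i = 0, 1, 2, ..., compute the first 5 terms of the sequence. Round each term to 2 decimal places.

This is a geometric sequence.
i=0: S_0 = 2.01 * (-0.76)^0 = 2.01
i=1: S_1 = 2.01 * (-0.76)^1 ≈ -1.53
i=2: S_2 = 2.01 * (-0.76)^2 ≈ 1.16
i=3: S_3 = 2.01 * (-0.76)^3 ≈ -0.88
i=4: S_4 = 2.01 * (-0.76)^4 ≈ 0.67
The first 5 terms are: [2.01, -1.53, 1.16, -0.88, 0.67]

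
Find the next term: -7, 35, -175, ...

Ratios: 35 / -7 = -5.0
This is a geometric sequence with common ratio r = -5.
Next term = -175 * -5 = 875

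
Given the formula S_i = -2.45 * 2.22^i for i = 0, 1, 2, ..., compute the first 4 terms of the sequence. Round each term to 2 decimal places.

This is a geometric sequence.
i=0: S_0 = -2.45 * 2.22^0 = -2.45
i=1: S_1 = -2.45 * 2.22^1 ≈ -5.44
i=2: S_2 = -2.45 * 2.22^2 ≈ -12.07
i=3: S_3 = -2.45 * 2.22^3 ≈ -26.81
The first 4 terms are: [-2.45, -5.44, -12.07, -26.81]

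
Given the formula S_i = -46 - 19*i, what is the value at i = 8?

S_8 = -46 + -19*8 = -46 + -152 = -198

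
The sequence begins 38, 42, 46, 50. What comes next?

Differences: 42 - 38 = 4
This is an arithmetic sequence with common difference d = 4.
Next term = 50 + 4 = 54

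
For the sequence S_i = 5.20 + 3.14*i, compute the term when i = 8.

S_8 = 5.2 + 3.14*8 = 5.2 + 25.12 = 30.32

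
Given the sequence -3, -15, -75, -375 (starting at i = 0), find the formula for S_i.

Check ratios: -15 / -3 = 5.0
Common ratio r = 5.
First term a = -3.
Formula: S_i = -3 * 5^i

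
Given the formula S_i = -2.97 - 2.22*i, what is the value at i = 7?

S_7 = -2.97 + -2.22*7 = -2.97 + -15.54 = -18.51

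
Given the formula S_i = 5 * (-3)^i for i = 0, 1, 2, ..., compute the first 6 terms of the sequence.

This is a geometric sequence.
i=0: S_0 = 5 * (-3)^0 = 5
i=1: S_1 = 5 * (-3)^1 = -15
i=2: S_2 = 5 * (-3)^2 = 45
i=3: S_3 = 5 * (-3)^3 = -135
i=4: S_4 = 5 * (-3)^4 = 405
i=5: S_5 = 5 * (-3)^5 = -1215
The first 6 terms are: [5, -15, 45, -135, 405, -1215]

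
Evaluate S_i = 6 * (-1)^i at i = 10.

S_10 = 6 * (-1)^10 = 6 * 1 = 6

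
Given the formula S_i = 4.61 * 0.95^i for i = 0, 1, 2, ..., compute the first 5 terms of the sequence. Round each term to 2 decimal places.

This is a geometric sequence.
i=0: S_0 = 4.61 * 0.95^0 = 4.61
i=1: S_1 = 4.61 * 0.95^1 ≈ 4.38
i=2: S_2 = 4.61 * 0.95^2 ≈ 4.16
i=3: S_3 = 4.61 * 0.95^3 ≈ 3.95
i=4: S_4 = 4.61 * 0.95^4 ≈ 3.75
The first 5 terms are: [4.61, 4.38, 4.16, 3.95, 3.75]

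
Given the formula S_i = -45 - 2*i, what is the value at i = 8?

S_8 = -45 + -2*8 = -45 + -16 = -61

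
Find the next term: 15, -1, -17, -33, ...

Differences: -1 - 15 = -16
This is an arithmetic sequence with common difference d = -16.
Next term = -33 + -16 = -49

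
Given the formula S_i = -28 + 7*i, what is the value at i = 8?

S_8 = -28 + 7*8 = -28 + 56 = 28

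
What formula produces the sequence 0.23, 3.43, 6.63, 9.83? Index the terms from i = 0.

Check differences: 3.43 - 0.23 = 3.2
6.63 - 3.43 = 3.2
Common difference d = 3.2.
First term a = 0.23.
Formula: S_i = 0.23 + 3.20*i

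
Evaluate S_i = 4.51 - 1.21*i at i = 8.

S_8 = 4.51 + -1.21*8 = 4.51 + -9.68 = -5.17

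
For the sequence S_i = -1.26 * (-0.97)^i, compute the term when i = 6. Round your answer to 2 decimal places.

S_6 = -1.26 * (-0.97)^6 ≈ -1.26 * 0.833 ≈ -1.05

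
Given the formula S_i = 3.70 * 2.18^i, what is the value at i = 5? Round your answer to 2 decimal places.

S_5 = 3.7 * 2.18^5 ≈ 3.7 * 49.236 ≈ 182.17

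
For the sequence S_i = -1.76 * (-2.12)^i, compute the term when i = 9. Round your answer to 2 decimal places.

S_9 = -1.76 * (-2.12)^9 ≈ -1.76 * -865.0132 ≈ 1522.42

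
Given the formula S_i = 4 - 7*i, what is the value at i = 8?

S_8 = 4 + -7*8 = 4 + -56 = -52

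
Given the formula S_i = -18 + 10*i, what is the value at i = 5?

S_5 = -18 + 10*5 = -18 + 50 = 32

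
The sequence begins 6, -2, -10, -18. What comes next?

Differences: -2 - 6 = -8
This is an arithmetic sequence with common difference d = -8.
Next term = -18 + -8 = -26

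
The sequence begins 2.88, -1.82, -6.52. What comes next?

Differences: -1.82 - 2.88 = -4.7
This is an arithmetic sequence with common difference d = -4.7.
Next term = -6.52 + -4.7 = -11.22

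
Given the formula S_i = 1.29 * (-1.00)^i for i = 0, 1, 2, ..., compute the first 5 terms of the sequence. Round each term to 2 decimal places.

This is a geometric sequence.
i=0: S_0 = 1.29 * (-1.0)^0 = 1.29
i=1: S_1 = 1.29 * (-1.0)^1 = -1.29
i=2: S_2 = 1.29 * (-1.0)^2 = 1.29
i=3: S_3 = 1.29 * (-1.0)^3 = -1.29
i=4: S_4 = 1.29 * (-1.0)^4 = 1.29
The first 5 terms are: [1.29, -1.29, 1.29, -1.29, 1.29]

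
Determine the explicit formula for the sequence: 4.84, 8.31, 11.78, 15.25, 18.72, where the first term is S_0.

Check differences: 8.31 - 4.84 = 3.47
11.78 - 8.31 = 3.47
Common difference d = 3.47.
First term a = 4.84.
Formula: S_i = 4.84 + 3.47*i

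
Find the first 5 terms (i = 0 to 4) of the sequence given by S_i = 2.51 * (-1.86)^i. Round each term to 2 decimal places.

This is a geometric sequence.
i=0: S_0 = 2.51 * (-1.86)^0 = 2.51
i=1: S_1 = 2.51 * (-1.86)^1 ≈ -4.67
i=2: S_2 = 2.51 * (-1.86)^2 ≈ 8.68
i=3: S_3 = 2.51 * (-1.86)^3 ≈ -16.15
i=4: S_4 = 2.51 * (-1.86)^4 ≈ 30.04
The first 5 terms are: [2.51, -4.67, 8.68, -16.15, 30.04]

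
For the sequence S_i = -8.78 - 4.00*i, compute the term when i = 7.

S_7 = -8.78 + -4.0*7 = -8.78 + -28.0 = -36.78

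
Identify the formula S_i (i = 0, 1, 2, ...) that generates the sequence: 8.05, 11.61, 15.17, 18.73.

Check differences: 11.61 - 8.05 = 3.56
15.17 - 11.61 = 3.56
Common difference d = 3.56.
First term a = 8.05.
Formula: S_i = 8.05 + 3.56*i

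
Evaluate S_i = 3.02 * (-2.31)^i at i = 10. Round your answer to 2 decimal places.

S_10 = 3.02 * (-2.31)^10 ≈ 3.02 * 4326.3316 ≈ 13065.52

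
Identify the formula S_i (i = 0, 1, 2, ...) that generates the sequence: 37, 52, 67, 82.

Check differences: 52 - 37 = 15
67 - 52 = 15
Common difference d = 15.
First term a = 37.
Formula: S_i = 37 + 15*i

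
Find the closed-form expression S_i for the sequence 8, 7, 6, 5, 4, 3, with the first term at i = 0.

Check differences: 7 - 8 = -1
6 - 7 = -1
Common difference d = -1.
First term a = 8.
Formula: S_i = 8 - 1*i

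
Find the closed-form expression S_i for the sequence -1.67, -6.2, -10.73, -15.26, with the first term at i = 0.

Check differences: -6.2 - -1.67 = -4.53
-10.73 - -6.2 = -4.53
Common difference d = -4.53.
First term a = -1.67.
Formula: S_i = -1.67 - 4.53*i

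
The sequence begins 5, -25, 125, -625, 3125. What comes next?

Ratios: -25 / 5 = -5.0
This is a geometric sequence with common ratio r = -5.
Next term = 3125 * -5 = -15625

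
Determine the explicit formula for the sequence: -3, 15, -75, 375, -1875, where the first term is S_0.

Check ratios: 15 / -3 = -5.0
Common ratio r = -5.
First term a = -3.
Formula: S_i = -3 * (-5)^i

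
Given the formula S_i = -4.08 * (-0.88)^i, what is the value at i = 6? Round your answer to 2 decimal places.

S_6 = -4.08 * (-0.88)^6 ≈ -4.08 * 0.4644 ≈ -1.89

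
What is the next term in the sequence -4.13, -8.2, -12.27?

Differences: -8.2 - -4.13 = -4.07
This is an arithmetic sequence with common difference d = -4.07.
Next term = -12.27 + -4.07 = -16.34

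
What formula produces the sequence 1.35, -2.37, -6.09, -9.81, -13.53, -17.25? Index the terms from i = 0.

Check differences: -2.37 - 1.35 = -3.72
-6.09 - -2.37 = -3.72
Common difference d = -3.72.
First term a = 1.35.
Formula: S_i = 1.35 - 3.72*i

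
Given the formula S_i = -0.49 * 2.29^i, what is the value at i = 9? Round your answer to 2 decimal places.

S_9 = -0.49 * 2.29^9 ≈ -0.49 * 1731.8862 ≈ -848.62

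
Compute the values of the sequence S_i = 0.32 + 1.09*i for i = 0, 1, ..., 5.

This is an arithmetic sequence.
i=0: S_0 = 0.32 + 1.09*0 = 0.32
i=1: S_1 = 0.32 + 1.09*1 = 1.41
i=2: S_2 = 0.32 + 1.09*2 = 2.5
i=3: S_3 = 0.32 + 1.09*3 = 3.59
i=4: S_4 = 0.32 + 1.09*4 = 4.68
i=5: S_5 = 0.32 + 1.09*5 = 5.77
The first 6 terms are: [0.32, 1.41, 2.5, 3.59, 4.68, 5.77]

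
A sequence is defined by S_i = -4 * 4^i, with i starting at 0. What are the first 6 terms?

This is a geometric sequence.
i=0: S_0 = -4 * 4^0 = -4
i=1: S_1 = -4 * 4^1 = -16
i=2: S_2 = -4 * 4^2 = -64
i=3: S_3 = -4 * 4^3 = -256
i=4: S_4 = -4 * 4^4 = -1024
i=5: S_5 = -4 * 4^5 = -4096
The first 6 terms are: [-4, -16, -64, -256, -1024, -4096]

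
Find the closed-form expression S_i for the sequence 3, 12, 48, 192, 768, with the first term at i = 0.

Check ratios: 12 / 3 = 4.0
Common ratio r = 4.
First term a = 3.
Formula: S_i = 3 * 4^i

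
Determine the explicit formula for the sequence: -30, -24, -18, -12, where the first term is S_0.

Check differences: -24 - -30 = 6
-18 - -24 = 6
Common difference d = 6.
First term a = -30.
Formula: S_i = -30 + 6*i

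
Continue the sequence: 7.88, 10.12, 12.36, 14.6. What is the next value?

Differences: 10.12 - 7.88 = 2.24
This is an arithmetic sequence with common difference d = 2.24.
Next term = 14.6 + 2.24 = 16.84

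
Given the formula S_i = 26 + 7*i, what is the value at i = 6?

S_6 = 26 + 7*6 = 26 + 42 = 68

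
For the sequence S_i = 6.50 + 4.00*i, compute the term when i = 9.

S_9 = 6.5 + 4.0*9 = 6.5 + 36.0 = 42.5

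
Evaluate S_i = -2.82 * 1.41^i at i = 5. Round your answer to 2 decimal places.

S_5 = -2.82 * 1.41^5 ≈ -2.82 * 5.5731 ≈ -15.72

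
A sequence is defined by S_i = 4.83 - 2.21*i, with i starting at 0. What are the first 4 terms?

This is an arithmetic sequence.
i=0: S_0 = 4.83 + -2.21*0 = 4.83
i=1: S_1 = 4.83 + -2.21*1 = 2.62
i=2: S_2 = 4.83 + -2.21*2 = 0.41
i=3: S_3 = 4.83 + -2.21*3 = -1.8
The first 4 terms are: [4.83, 2.62, 0.41, -1.8]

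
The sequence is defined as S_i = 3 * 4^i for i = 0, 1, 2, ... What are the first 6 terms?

This is a geometric sequence.
i=0: S_0 = 3 * 4^0 = 3
i=1: S_1 = 3 * 4^1 = 12
i=2: S_2 = 3 * 4^2 = 48
i=3: S_3 = 3 * 4^3 = 192
i=4: S_4 = 3 * 4^4 = 768
i=5: S_5 = 3 * 4^5 = 3072
The first 6 terms are: [3, 12, 48, 192, 768, 3072]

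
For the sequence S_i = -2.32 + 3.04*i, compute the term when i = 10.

S_10 = -2.32 + 3.04*10 = -2.32 + 30.4 = 28.08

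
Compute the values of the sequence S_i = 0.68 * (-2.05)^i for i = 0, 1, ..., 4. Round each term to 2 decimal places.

This is a geometric sequence.
i=0: S_0 = 0.68 * (-2.05)^0 = 0.68
i=1: S_1 = 0.68 * (-2.05)^1 ≈ -1.39
i=2: S_2 = 0.68 * (-2.05)^2 ≈ 2.86
i=3: S_3 = 0.68 * (-2.05)^3 ≈ -5.86
i=4: S_4 = 0.68 * (-2.05)^4 ≈ 12.01
The first 5 terms are: [0.68, -1.39, 2.86, -5.86, 12.01]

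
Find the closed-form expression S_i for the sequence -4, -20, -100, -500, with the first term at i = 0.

Check ratios: -20 / -4 = 5.0
Common ratio r = 5.
First term a = -4.
Formula: S_i = -4 * 5^i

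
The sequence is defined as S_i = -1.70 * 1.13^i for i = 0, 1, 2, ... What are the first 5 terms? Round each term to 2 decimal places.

This is a geometric sequence.
i=0: S_0 = -1.7 * 1.13^0 = -1.7
i=1: S_1 = -1.7 * 1.13^1 ≈ -1.92
i=2: S_2 = -1.7 * 1.13^2 ≈ -2.17
i=3: S_3 = -1.7 * 1.13^3 ≈ -2.45
i=4: S_4 = -1.7 * 1.13^4 ≈ -2.77
The first 5 terms are: [-1.7, -1.92, -2.17, -2.45, -2.77]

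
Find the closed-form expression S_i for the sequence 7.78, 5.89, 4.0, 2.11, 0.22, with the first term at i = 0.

Check differences: 5.89 - 7.78 = -1.89
4.0 - 5.89 = -1.89
Common difference d = -1.89.
First term a = 7.78.
Formula: S_i = 7.78 - 1.89*i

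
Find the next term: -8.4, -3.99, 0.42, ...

Differences: -3.99 - -8.4 = 4.41
This is an arithmetic sequence with common difference d = 4.41.
Next term = 0.42 + 4.41 = 4.83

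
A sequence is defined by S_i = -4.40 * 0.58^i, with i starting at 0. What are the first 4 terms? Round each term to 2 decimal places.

This is a geometric sequence.
i=0: S_0 = -4.4 * 0.58^0 = -4.4
i=1: S_1 = -4.4 * 0.58^1 ≈ -2.55
i=2: S_2 = -4.4 * 0.58^2 ≈ -1.48
i=3: S_3 = -4.4 * 0.58^3 ≈ -0.86
The first 4 terms are: [-4.4, -2.55, -1.48, -0.86]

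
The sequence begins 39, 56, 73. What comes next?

Differences: 56 - 39 = 17
This is an arithmetic sequence with common difference d = 17.
Next term = 73 + 17 = 90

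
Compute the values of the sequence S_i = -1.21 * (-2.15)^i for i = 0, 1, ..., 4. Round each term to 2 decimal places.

This is a geometric sequence.
i=0: S_0 = -1.21 * (-2.15)^0 = -1.21
i=1: S_1 = -1.21 * (-2.15)^1 ≈ 2.6
i=2: S_2 = -1.21 * (-2.15)^2 ≈ -5.59
i=3: S_3 = -1.21 * (-2.15)^3 ≈ 12.03
i=4: S_4 = -1.21 * (-2.15)^4 ≈ -25.85
The first 5 terms are: [-1.21, 2.6, -5.59, 12.03, -25.85]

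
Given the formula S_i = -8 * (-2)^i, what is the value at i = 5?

S_5 = -8 * (-2)^5 = -8 * -32 = 256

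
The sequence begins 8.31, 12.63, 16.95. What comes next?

Differences: 12.63 - 8.31 = 4.32
This is an arithmetic sequence with common difference d = 4.32.
Next term = 16.95 + 4.32 = 21.27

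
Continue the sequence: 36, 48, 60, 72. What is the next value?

Differences: 48 - 36 = 12
This is an arithmetic sequence with common difference d = 12.
Next term = 72 + 12 = 84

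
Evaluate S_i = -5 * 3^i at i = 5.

S_5 = -5 * 3^5 = -5 * 243 = -1215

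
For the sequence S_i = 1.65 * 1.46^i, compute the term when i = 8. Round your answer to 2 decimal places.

S_8 = 1.65 * 1.46^8 ≈ 1.65 * 20.6454 ≈ 34.06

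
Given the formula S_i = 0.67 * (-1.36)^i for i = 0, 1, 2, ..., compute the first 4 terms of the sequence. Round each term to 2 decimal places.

This is a geometric sequence.
i=0: S_0 = 0.67 * (-1.36)^0 = 0.67
i=1: S_1 = 0.67 * (-1.36)^1 ≈ -0.91
i=2: S_2 = 0.67 * (-1.36)^2 ≈ 1.24
i=3: S_3 = 0.67 * (-1.36)^3 ≈ -1.69
The first 4 terms are: [0.67, -0.91, 1.24, -1.69]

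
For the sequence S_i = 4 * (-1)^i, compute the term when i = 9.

S_9 = 4 * (-1)^9 = 4 * -1 = -4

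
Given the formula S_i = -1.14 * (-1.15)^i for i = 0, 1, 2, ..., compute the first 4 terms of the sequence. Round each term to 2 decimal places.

This is a geometric sequence.
i=0: S_0 = -1.14 * (-1.15)^0 = -1.14
i=1: S_1 = -1.14 * (-1.15)^1 ≈ 1.31
i=2: S_2 = -1.14 * (-1.15)^2 ≈ -1.51
i=3: S_3 = -1.14 * (-1.15)^3 ≈ 1.73
The first 4 terms are: [-1.14, 1.31, -1.51, 1.73]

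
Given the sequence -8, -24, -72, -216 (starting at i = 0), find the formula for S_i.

Check ratios: -24 / -8 = 3.0
Common ratio r = 3.
First term a = -8.
Formula: S_i = -8 * 3^i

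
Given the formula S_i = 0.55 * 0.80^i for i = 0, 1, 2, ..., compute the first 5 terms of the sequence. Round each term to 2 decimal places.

This is a geometric sequence.
i=0: S_0 = 0.55 * 0.8^0 = 0.55
i=1: S_1 = 0.55 * 0.8^1 = 0.44
i=2: S_2 = 0.55 * 0.8^2 ≈ 0.35
i=3: S_3 = 0.55 * 0.8^3 ≈ 0.28
i=4: S_4 = 0.55 * 0.8^4 ≈ 0.23
The first 5 terms are: [0.55, 0.44, 0.35, 0.28, 0.23]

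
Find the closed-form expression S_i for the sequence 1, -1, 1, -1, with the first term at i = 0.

Check ratios: -1 / 1 = -1.0
Common ratio r = -1.
First term a = 1.
Formula: S_i = 1 * (-1)^i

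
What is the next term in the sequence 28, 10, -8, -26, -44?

Differences: 10 - 28 = -18
This is an arithmetic sequence with common difference d = -18.
Next term = -44 + -18 = -62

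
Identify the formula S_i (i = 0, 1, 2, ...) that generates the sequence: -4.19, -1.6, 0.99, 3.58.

Check differences: -1.6 - -4.19 = 2.59
0.99 - -1.6 = 2.59
Common difference d = 2.59.
First term a = -4.19.
Formula: S_i = -4.19 + 2.59*i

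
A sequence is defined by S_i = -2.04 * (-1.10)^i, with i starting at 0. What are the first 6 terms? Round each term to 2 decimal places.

This is a geometric sequence.
i=0: S_0 = -2.04 * (-1.1)^0 = -2.04
i=1: S_1 = -2.04 * (-1.1)^1 ≈ 2.24
i=2: S_2 = -2.04 * (-1.1)^2 ≈ -2.47
i=3: S_3 = -2.04 * (-1.1)^3 ≈ 2.72
i=4: S_4 = -2.04 * (-1.1)^4 ≈ -2.99
i=5: S_5 = -2.04 * (-1.1)^5 ≈ 3.29
The first 6 terms are: [-2.04, 2.24, -2.47, 2.72, -2.99, 3.29]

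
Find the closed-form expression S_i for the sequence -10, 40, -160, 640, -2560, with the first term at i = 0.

Check ratios: 40 / -10 = -4.0
Common ratio r = -4.
First term a = -10.
Formula: S_i = -10 * (-4)^i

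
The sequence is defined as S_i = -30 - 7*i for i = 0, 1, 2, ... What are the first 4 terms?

This is an arithmetic sequence.
i=0: S_0 = -30 + -7*0 = -30
i=1: S_1 = -30 + -7*1 = -37
i=2: S_2 = -30 + -7*2 = -44
i=3: S_3 = -30 + -7*3 = -51
The first 4 terms are: [-30, -37, -44, -51]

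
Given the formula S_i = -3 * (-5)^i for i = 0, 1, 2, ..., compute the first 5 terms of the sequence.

This is a geometric sequence.
i=0: S_0 = -3 * (-5)^0 = -3
i=1: S_1 = -3 * (-5)^1 = 15
i=2: S_2 = -3 * (-5)^2 = -75
i=3: S_3 = -3 * (-5)^3 = 375
i=4: S_4 = -3 * (-5)^4 = -1875
The first 5 terms are: [-3, 15, -75, 375, -1875]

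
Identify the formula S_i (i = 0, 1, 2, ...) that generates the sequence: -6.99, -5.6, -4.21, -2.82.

Check differences: -5.6 - -6.99 = 1.39
-4.21 - -5.6 = 1.39
Common difference d = 1.39.
First term a = -6.99.
Formula: S_i = -6.99 + 1.39*i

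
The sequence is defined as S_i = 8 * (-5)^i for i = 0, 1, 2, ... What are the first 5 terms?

This is a geometric sequence.
i=0: S_0 = 8 * (-5)^0 = 8
i=1: S_1 = 8 * (-5)^1 = -40
i=2: S_2 = 8 * (-5)^2 = 200
i=3: S_3 = 8 * (-5)^3 = -1000
i=4: S_4 = 8 * (-5)^4 = 5000
The first 5 terms are: [8, -40, 200, -1000, 5000]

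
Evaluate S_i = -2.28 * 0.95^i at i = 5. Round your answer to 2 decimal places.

S_5 = -2.28 * 0.95^5 ≈ -2.28 * 0.7738 ≈ -1.76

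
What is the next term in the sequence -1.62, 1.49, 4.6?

Differences: 1.49 - -1.62 = 3.11
This is an arithmetic sequence with common difference d = 3.11.
Next term = 4.6 + 3.11 = 7.71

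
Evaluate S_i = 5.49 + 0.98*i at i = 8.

S_8 = 5.49 + 0.98*8 = 5.49 + 7.84 = 13.33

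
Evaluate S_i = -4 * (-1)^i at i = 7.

S_7 = -4 * (-1)^7 = -4 * -1 = 4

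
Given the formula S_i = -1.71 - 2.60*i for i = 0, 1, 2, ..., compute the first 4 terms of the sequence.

This is an arithmetic sequence.
i=0: S_0 = -1.71 + -2.6*0 = -1.71
i=1: S_1 = -1.71 + -2.6*1 = -4.31
i=2: S_2 = -1.71 + -2.6*2 = -6.91
i=3: S_3 = -1.71 + -2.6*3 = -9.51
The first 4 terms are: [-1.71, -4.31, -6.91, -9.51]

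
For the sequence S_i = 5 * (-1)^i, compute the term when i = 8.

S_8 = 5 * (-1)^8 = 5 * 1 = 5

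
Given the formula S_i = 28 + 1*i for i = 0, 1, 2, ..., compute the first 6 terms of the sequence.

This is an arithmetic sequence.
i=0: S_0 = 28 + 1*0 = 28
i=1: S_1 = 28 + 1*1 = 29
i=2: S_2 = 28 + 1*2 = 30
i=3: S_3 = 28 + 1*3 = 31
i=4: S_4 = 28 + 1*4 = 32
i=5: S_5 = 28 + 1*5 = 33
The first 6 terms are: [28, 29, 30, 31, 32, 33]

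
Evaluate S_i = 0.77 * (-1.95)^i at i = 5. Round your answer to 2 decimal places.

S_5 = 0.77 * (-1.95)^5 ≈ 0.77 * -28.1951 ≈ -21.71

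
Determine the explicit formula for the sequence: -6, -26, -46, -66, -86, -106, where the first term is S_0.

Check differences: -26 - -6 = -20
-46 - -26 = -20
Common difference d = -20.
First term a = -6.
Formula: S_i = -6 - 20*i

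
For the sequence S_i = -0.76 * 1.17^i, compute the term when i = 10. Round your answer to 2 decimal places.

S_10 = -0.76 * 1.17^10 ≈ -0.76 * 4.8068 ≈ -3.65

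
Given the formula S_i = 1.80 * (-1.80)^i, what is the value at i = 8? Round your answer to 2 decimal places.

S_8 = 1.8 * (-1.8)^8 ≈ 1.8 * 110.1996 ≈ 198.36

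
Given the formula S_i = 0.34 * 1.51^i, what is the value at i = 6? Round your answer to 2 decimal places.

S_6 = 0.34 * 1.51^6 ≈ 0.34 * 11.8539 ≈ 4.03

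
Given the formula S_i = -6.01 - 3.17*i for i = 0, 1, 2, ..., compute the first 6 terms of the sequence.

This is an arithmetic sequence.
i=0: S_0 = -6.01 + -3.17*0 = -6.01
i=1: S_1 = -6.01 + -3.17*1 = -9.18
i=2: S_2 = -6.01 + -3.17*2 = -12.35
i=3: S_3 = -6.01 + -3.17*3 = -15.52
i=4: S_4 = -6.01 + -3.17*4 = -18.69
i=5: S_5 = -6.01 + -3.17*5 = -21.86
The first 6 terms are: [-6.01, -9.18, -12.35, -15.52, -18.69, -21.86]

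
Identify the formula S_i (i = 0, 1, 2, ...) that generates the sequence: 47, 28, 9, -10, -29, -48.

Check differences: 28 - 47 = -19
9 - 28 = -19
Common difference d = -19.
First term a = 47.
Formula: S_i = 47 - 19*i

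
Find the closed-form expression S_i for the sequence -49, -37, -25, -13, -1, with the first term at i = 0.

Check differences: -37 - -49 = 12
-25 - -37 = 12
Common difference d = 12.
First term a = -49.
Formula: S_i = -49 + 12*i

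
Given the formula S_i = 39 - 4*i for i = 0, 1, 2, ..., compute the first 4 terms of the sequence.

This is an arithmetic sequence.
i=0: S_0 = 39 + -4*0 = 39
i=1: S_1 = 39 + -4*1 = 35
i=2: S_2 = 39 + -4*2 = 31
i=3: S_3 = 39 + -4*3 = 27
The first 4 terms are: [39, 35, 31, 27]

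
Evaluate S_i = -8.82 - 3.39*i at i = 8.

S_8 = -8.82 + -3.39*8 = -8.82 + -27.12 = -35.94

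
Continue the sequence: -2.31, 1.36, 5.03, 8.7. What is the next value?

Differences: 1.36 - -2.31 = 3.67
This is an arithmetic sequence with common difference d = 3.67.
Next term = 8.7 + 3.67 = 12.37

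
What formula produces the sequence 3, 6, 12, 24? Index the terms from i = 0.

Check ratios: 6 / 3 = 2.0
Common ratio r = 2.
First term a = 3.
Formula: S_i = 3 * 2^i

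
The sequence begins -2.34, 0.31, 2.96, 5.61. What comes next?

Differences: 0.31 - -2.34 = 2.65
This is an arithmetic sequence with common difference d = 2.65.
Next term = 5.61 + 2.65 = 8.26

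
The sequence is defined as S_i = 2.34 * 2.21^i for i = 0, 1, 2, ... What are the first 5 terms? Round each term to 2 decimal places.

This is a geometric sequence.
i=0: S_0 = 2.34 * 2.21^0 = 2.34
i=1: S_1 = 2.34 * 2.21^1 ≈ 5.17
i=2: S_2 = 2.34 * 2.21^2 ≈ 11.43
i=3: S_3 = 2.34 * 2.21^3 ≈ 25.26
i=4: S_4 = 2.34 * 2.21^4 ≈ 55.82
The first 5 terms are: [2.34, 5.17, 11.43, 25.26, 55.82]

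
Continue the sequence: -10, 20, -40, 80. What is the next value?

Ratios: 20 / -10 = -2.0
This is a geometric sequence with common ratio r = -2.
Next term = 80 * -2 = -160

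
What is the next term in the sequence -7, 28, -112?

Ratios: 28 / -7 = -4.0
This is a geometric sequence with common ratio r = -4.
Next term = -112 * -4 = 448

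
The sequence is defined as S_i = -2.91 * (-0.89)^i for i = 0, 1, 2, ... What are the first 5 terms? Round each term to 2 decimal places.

This is a geometric sequence.
i=0: S_0 = -2.91 * (-0.89)^0 = -2.91
i=1: S_1 = -2.91 * (-0.89)^1 ≈ 2.59
i=2: S_2 = -2.91 * (-0.89)^2 ≈ -2.31
i=3: S_3 = -2.91 * (-0.89)^3 ≈ 2.05
i=4: S_4 = -2.91 * (-0.89)^4 ≈ -1.83
The first 5 terms are: [-2.91, 2.59, -2.31, 2.05, -1.83]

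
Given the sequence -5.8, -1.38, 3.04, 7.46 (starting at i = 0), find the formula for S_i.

Check differences: -1.38 - -5.8 = 4.42
3.04 - -1.38 = 4.42
Common difference d = 4.42.
First term a = -5.8.
Formula: S_i = -5.80 + 4.42*i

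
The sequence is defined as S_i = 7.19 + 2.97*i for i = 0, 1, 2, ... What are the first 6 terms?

This is an arithmetic sequence.
i=0: S_0 = 7.19 + 2.97*0 = 7.19
i=1: S_1 = 7.19 + 2.97*1 = 10.16
i=2: S_2 = 7.19 + 2.97*2 = 13.13
i=3: S_3 = 7.19 + 2.97*3 = 16.1
i=4: S_4 = 7.19 + 2.97*4 = 19.07
i=5: S_5 = 7.19 + 2.97*5 = 22.04
The first 6 terms are: [7.19, 10.16, 13.13, 16.1, 19.07, 22.04]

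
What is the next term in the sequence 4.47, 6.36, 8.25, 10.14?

Differences: 6.36 - 4.47 = 1.89
This is an arithmetic sequence with common difference d = 1.89.
Next term = 10.14 + 1.89 = 12.03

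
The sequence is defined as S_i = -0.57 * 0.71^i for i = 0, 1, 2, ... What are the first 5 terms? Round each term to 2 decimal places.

This is a geometric sequence.
i=0: S_0 = -0.57 * 0.71^0 = -0.57
i=1: S_1 = -0.57 * 0.71^1 ≈ -0.4
i=2: S_2 = -0.57 * 0.71^2 ≈ -0.29
i=3: S_3 = -0.57 * 0.71^3 ≈ -0.2
i=4: S_4 = -0.57 * 0.71^4 ≈ -0.14
The first 5 terms are: [-0.57, -0.4, -0.29, -0.2, -0.14]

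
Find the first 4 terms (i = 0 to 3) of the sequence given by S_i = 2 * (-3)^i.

This is a geometric sequence.
i=0: S_0 = 2 * (-3)^0 = 2
i=1: S_1 = 2 * (-3)^1 = -6
i=2: S_2 = 2 * (-3)^2 = 18
i=3: S_3 = 2 * (-3)^3 = -54
The first 4 terms are: [2, -6, 18, -54]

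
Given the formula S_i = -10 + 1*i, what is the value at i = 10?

S_10 = -10 + 1*10 = -10 + 10 = 0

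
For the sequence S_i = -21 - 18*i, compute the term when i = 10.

S_10 = -21 + -18*10 = -21 + -180 = -201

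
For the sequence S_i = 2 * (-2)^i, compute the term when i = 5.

S_5 = 2 * (-2)^5 = 2 * -32 = -64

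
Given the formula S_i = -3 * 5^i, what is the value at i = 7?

S_7 = -3 * 5^7 = -3 * 78125 = -234375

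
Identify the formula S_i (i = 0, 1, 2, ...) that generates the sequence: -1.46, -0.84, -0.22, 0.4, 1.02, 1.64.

Check differences: -0.84 - -1.46 = 0.62
-0.22 - -0.84 = 0.62
Common difference d = 0.62.
First term a = -1.46.
Formula: S_i = -1.46 + 0.62*i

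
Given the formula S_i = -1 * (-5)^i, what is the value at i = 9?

S_9 = -1 * (-5)^9 = -1 * -1953125 = 1953125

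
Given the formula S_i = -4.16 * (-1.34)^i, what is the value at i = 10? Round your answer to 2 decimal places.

S_10 = -4.16 * (-1.34)^10 ≈ -4.16 * 18.6659 ≈ -77.65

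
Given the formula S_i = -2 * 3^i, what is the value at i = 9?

S_9 = -2 * 3^9 = -2 * 19683 = -39366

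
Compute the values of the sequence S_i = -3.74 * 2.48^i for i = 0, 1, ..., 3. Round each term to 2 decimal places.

This is a geometric sequence.
i=0: S_0 = -3.74 * 2.48^0 = -3.74
i=1: S_1 = -3.74 * 2.48^1 ≈ -9.28
i=2: S_2 = -3.74 * 2.48^2 ≈ -23.0
i=3: S_3 = -3.74 * 2.48^3 ≈ -57.05
The first 4 terms are: [-3.74, -9.28, -23.0, -57.05]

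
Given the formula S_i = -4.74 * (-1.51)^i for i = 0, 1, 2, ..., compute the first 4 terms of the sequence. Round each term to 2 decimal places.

This is a geometric sequence.
i=0: S_0 = -4.74 * (-1.51)^0 = -4.74
i=1: S_1 = -4.74 * (-1.51)^1 ≈ 7.16
i=2: S_2 = -4.74 * (-1.51)^2 ≈ -10.81
i=3: S_3 = -4.74 * (-1.51)^3 ≈ 16.32
The first 4 terms are: [-4.74, 7.16, -10.81, 16.32]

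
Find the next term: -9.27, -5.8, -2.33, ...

Differences: -5.8 - -9.27 = 3.47
This is an arithmetic sequence with common difference d = 3.47.
Next term = -2.33 + 3.47 = 1.14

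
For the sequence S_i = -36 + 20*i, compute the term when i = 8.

S_8 = -36 + 20*8 = -36 + 160 = 124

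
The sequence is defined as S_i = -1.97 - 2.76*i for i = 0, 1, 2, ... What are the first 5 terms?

This is an arithmetic sequence.
i=0: S_0 = -1.97 + -2.76*0 = -1.97
i=1: S_1 = -1.97 + -2.76*1 = -4.73
i=2: S_2 = -1.97 + -2.76*2 = -7.49
i=3: S_3 = -1.97 + -2.76*3 = -10.25
i=4: S_4 = -1.97 + -2.76*4 = -13.01
The first 5 terms are: [-1.97, -4.73, -7.49, -10.25, -13.01]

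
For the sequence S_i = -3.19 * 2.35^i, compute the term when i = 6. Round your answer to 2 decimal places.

S_6 = -3.19 * 2.35^6 ≈ -3.19 * 168.4252 ≈ -537.28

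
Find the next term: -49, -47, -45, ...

Differences: -47 - -49 = 2
This is an arithmetic sequence with common difference d = 2.
Next term = -45 + 2 = -43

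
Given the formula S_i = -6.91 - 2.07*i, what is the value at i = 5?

S_5 = -6.91 + -2.07*5 = -6.91 + -10.35 = -17.26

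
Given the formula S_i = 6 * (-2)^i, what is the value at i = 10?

S_10 = 6 * (-2)^10 = 6 * 1024 = 6144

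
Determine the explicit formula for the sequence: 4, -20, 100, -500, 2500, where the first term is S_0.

Check ratios: -20 / 4 = -5.0
Common ratio r = -5.
First term a = 4.
Formula: S_i = 4 * (-5)^i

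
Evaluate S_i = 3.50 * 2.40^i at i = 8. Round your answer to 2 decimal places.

S_8 = 3.5 * 2.4^8 ≈ 3.5 * 1100.7531 ≈ 3852.64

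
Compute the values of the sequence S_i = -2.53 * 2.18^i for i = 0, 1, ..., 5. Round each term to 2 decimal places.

This is a geometric sequence.
i=0: S_0 = -2.53 * 2.18^0 = -2.53
i=1: S_1 = -2.53 * 2.18^1 ≈ -5.52
i=2: S_2 = -2.53 * 2.18^2 ≈ -12.02
i=3: S_3 = -2.53 * 2.18^3 ≈ -26.21
i=4: S_4 = -2.53 * 2.18^4 ≈ -57.14
i=5: S_5 = -2.53 * 2.18^5 ≈ -124.57
The first 6 terms are: [-2.53, -5.52, -12.02, -26.21, -57.14, -124.57]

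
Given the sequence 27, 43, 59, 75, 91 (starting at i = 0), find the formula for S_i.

Check differences: 43 - 27 = 16
59 - 43 = 16
Common difference d = 16.
First term a = 27.
Formula: S_i = 27 + 16*i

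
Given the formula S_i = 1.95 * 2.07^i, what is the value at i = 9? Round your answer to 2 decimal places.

S_9 = 1.95 * 2.07^9 ≈ 1.95 * 697.8034 ≈ 1360.72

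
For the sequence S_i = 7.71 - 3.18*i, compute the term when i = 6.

S_6 = 7.71 + -3.18*6 = 7.71 + -19.08 = -11.37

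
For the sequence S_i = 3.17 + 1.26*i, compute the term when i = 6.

S_6 = 3.17 + 1.26*6 = 3.17 + 7.56 = 10.73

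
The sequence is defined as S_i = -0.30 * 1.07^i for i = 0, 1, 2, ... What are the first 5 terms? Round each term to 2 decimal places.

This is a geometric sequence.
i=0: S_0 = -0.3 * 1.07^0 = -0.3
i=1: S_1 = -0.3 * 1.07^1 ≈ -0.32
i=2: S_2 = -0.3 * 1.07^2 ≈ -0.34
i=3: S_3 = -0.3 * 1.07^3 ≈ -0.37
i=4: S_4 = -0.3 * 1.07^4 ≈ -0.39
The first 5 terms are: [-0.3, -0.32, -0.34, -0.37, -0.39]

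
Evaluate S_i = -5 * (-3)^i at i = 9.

S_9 = -5 * (-3)^9 = -5 * -19683 = 98415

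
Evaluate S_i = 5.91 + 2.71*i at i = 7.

S_7 = 5.91 + 2.71*7 = 5.91 + 18.97 = 24.88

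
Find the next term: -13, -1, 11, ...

Differences: -1 - -13 = 12
This is an arithmetic sequence with common difference d = 12.
Next term = 11 + 12 = 23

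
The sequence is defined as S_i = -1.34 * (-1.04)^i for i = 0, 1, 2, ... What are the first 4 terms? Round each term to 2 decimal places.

This is a geometric sequence.
i=0: S_0 = -1.34 * (-1.04)^0 = -1.34
i=1: S_1 = -1.34 * (-1.04)^1 ≈ 1.39
i=2: S_2 = -1.34 * (-1.04)^2 ≈ -1.45
i=3: S_3 = -1.34 * (-1.04)^3 ≈ 1.51
The first 4 terms are: [-1.34, 1.39, -1.45, 1.51]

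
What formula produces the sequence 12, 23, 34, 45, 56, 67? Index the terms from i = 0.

Check differences: 23 - 12 = 11
34 - 23 = 11
Common difference d = 11.
First term a = 12.
Formula: S_i = 12 + 11*i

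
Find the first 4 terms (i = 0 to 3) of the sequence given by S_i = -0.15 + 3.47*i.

This is an arithmetic sequence.
i=0: S_0 = -0.15 + 3.47*0 = -0.15
i=1: S_1 = -0.15 + 3.47*1 = 3.32
i=2: S_2 = -0.15 + 3.47*2 = 6.79
i=3: S_3 = -0.15 + 3.47*3 = 10.26
The first 4 terms are: [-0.15, 3.32, 6.79, 10.26]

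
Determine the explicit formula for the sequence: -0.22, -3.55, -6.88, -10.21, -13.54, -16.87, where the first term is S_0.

Check differences: -3.55 - -0.22 = -3.33
-6.88 - -3.55 = -3.33
Common difference d = -3.33.
First term a = -0.22.
Formula: S_i = -0.22 - 3.33*i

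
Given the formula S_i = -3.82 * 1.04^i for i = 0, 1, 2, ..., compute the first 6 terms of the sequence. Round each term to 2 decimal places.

This is a geometric sequence.
i=0: S_0 = -3.82 * 1.04^0 = -3.82
i=1: S_1 = -3.82 * 1.04^1 ≈ -3.97
i=2: S_2 = -3.82 * 1.04^2 ≈ -4.13
i=3: S_3 = -3.82 * 1.04^3 ≈ -4.3
i=4: S_4 = -3.82 * 1.04^4 ≈ -4.47
i=5: S_5 = -3.82 * 1.04^5 ≈ -4.65
The first 6 terms are: [-3.82, -3.97, -4.13, -4.3, -4.47, -4.65]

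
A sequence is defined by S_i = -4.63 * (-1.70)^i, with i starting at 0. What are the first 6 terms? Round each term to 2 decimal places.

This is a geometric sequence.
i=0: S_0 = -4.63 * (-1.7)^0 = -4.63
i=1: S_1 = -4.63 * (-1.7)^1 ≈ 7.87
i=2: S_2 = -4.63 * (-1.7)^2 ≈ -13.38
i=3: S_3 = -4.63 * (-1.7)^3 ≈ 22.75
i=4: S_4 = -4.63 * (-1.7)^4 ≈ -38.67
i=5: S_5 = -4.63 * (-1.7)^5 ≈ 65.74
The first 6 terms are: [-4.63, 7.87, -13.38, 22.75, -38.67, 65.74]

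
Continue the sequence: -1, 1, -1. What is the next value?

Ratios: 1 / -1 = -1.0
This is a geometric sequence with common ratio r = -1.
Next term = -1 * -1 = 1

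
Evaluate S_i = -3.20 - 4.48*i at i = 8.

S_8 = -3.2 + -4.48*8 = -3.2 + -35.84 = -39.04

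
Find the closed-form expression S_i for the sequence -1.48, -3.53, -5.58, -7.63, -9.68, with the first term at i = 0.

Check differences: -3.53 - -1.48 = -2.05
-5.58 - -3.53 = -2.05
Common difference d = -2.05.
First term a = -1.48.
Formula: S_i = -1.48 - 2.05*i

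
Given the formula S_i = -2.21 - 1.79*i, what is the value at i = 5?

S_5 = -2.21 + -1.79*5 = -2.21 + -8.95 = -11.16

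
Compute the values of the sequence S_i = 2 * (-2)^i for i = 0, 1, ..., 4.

This is a geometric sequence.
i=0: S_0 = 2 * (-2)^0 = 2
i=1: S_1 = 2 * (-2)^1 = -4
i=2: S_2 = 2 * (-2)^2 = 8
i=3: S_3 = 2 * (-2)^3 = -16
i=4: S_4 = 2 * (-2)^4 = 32
The first 5 terms are: [2, -4, 8, -16, 32]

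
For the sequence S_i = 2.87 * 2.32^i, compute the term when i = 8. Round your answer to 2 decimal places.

S_8 = 2.87 * 2.32^8 ≈ 2.87 * 839.2742 ≈ 2408.72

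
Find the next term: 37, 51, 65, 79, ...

Differences: 51 - 37 = 14
This is an arithmetic sequence with common difference d = 14.
Next term = 79 + 14 = 93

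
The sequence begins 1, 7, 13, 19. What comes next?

Differences: 7 - 1 = 6
This is an arithmetic sequence with common difference d = 6.
Next term = 19 + 6 = 25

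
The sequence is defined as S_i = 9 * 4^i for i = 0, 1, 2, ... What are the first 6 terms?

This is a geometric sequence.
i=0: S_0 = 9 * 4^0 = 9
i=1: S_1 = 9 * 4^1 = 36
i=2: S_2 = 9 * 4^2 = 144
i=3: S_3 = 9 * 4^3 = 576
i=4: S_4 = 9 * 4^4 = 2304
i=5: S_5 = 9 * 4^5 = 9216
The first 6 terms are: [9, 36, 144, 576, 2304, 9216]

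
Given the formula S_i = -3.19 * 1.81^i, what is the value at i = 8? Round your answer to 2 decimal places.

S_8 = -3.19 * 1.81^8 ≈ -3.19 * 115.1937 ≈ -367.47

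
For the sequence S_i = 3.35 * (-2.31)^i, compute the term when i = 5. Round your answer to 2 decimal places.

S_5 = 3.35 * (-2.31)^5 ≈ 3.35 * -65.7749 ≈ -220.35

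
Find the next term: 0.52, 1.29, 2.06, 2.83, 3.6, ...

Differences: 1.29 - 0.52 = 0.77
This is an arithmetic sequence with common difference d = 0.77.
Next term = 3.6 + 0.77 = 4.37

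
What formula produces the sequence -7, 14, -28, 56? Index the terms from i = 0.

Check ratios: 14 / -7 = -2.0
Common ratio r = -2.
First term a = -7.
Formula: S_i = -7 * (-2)^i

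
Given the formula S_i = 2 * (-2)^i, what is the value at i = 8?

S_8 = 2 * (-2)^8 = 2 * 256 = 512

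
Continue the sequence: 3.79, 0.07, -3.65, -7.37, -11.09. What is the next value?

Differences: 0.07 - 3.79 = -3.72
This is an arithmetic sequence with common difference d = -3.72.
Next term = -11.09 + -3.72 = -14.81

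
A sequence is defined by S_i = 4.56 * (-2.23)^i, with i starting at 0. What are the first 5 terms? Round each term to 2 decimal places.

This is a geometric sequence.
i=0: S_0 = 4.56 * (-2.23)^0 = 4.56
i=1: S_1 = 4.56 * (-2.23)^1 ≈ -10.17
i=2: S_2 = 4.56 * (-2.23)^2 ≈ 22.68
i=3: S_3 = 4.56 * (-2.23)^3 ≈ -50.57
i=4: S_4 = 4.56 * (-2.23)^4 ≈ 112.77
The first 5 terms are: [4.56, -10.17, 22.68, -50.57, 112.77]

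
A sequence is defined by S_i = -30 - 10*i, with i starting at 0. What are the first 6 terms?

This is an arithmetic sequence.
i=0: S_0 = -30 + -10*0 = -30
i=1: S_1 = -30 + -10*1 = -40
i=2: S_2 = -30 + -10*2 = -50
i=3: S_3 = -30 + -10*3 = -60
i=4: S_4 = -30 + -10*4 = -70
i=5: S_5 = -30 + -10*5 = -80
The first 6 terms are: [-30, -40, -50, -60, -70, -80]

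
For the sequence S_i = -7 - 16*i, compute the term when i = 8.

S_8 = -7 + -16*8 = -7 + -128 = -135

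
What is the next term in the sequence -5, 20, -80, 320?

Ratios: 20 / -5 = -4.0
This is a geometric sequence with common ratio r = -4.
Next term = 320 * -4 = -1280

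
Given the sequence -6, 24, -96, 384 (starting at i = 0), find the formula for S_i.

Check ratios: 24 / -6 = -4.0
Common ratio r = -4.
First term a = -6.
Formula: S_i = -6 * (-4)^i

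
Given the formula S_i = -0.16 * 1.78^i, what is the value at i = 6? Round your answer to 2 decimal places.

S_6 = -0.16 * 1.78^6 ≈ -0.16 * 31.8068 ≈ -5.09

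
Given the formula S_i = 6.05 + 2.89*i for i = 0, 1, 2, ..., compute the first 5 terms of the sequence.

This is an arithmetic sequence.
i=0: S_0 = 6.05 + 2.89*0 = 6.05
i=1: S_1 = 6.05 + 2.89*1 = 8.94
i=2: S_2 = 6.05 + 2.89*2 = 11.83
i=3: S_3 = 6.05 + 2.89*3 = 14.72
i=4: S_4 = 6.05 + 2.89*4 = 17.61
The first 5 terms are: [6.05, 8.94, 11.83, 14.72, 17.61]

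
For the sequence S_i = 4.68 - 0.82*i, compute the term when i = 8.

S_8 = 4.68 + -0.82*8 = 4.68 + -6.56 = -1.88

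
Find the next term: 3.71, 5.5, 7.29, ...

Differences: 5.5 - 3.71 = 1.79
This is an arithmetic sequence with common difference d = 1.79.
Next term = 7.29 + 1.79 = 9.08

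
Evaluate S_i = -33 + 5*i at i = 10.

S_10 = -33 + 5*10 = -33 + 50 = 17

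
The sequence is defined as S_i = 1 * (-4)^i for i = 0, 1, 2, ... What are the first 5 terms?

This is a geometric sequence.
i=0: S_0 = 1 * (-4)^0 = 1
i=1: S_1 = 1 * (-4)^1 = -4
i=2: S_2 = 1 * (-4)^2 = 16
i=3: S_3 = 1 * (-4)^3 = -64
i=4: S_4 = 1 * (-4)^4 = 256
The first 5 terms are: [1, -4, 16, -64, 256]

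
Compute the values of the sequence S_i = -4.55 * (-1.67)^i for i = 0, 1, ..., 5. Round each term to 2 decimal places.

This is a geometric sequence.
i=0: S_0 = -4.55 * (-1.67)^0 = -4.55
i=1: S_1 = -4.55 * (-1.67)^1 ≈ 7.6
i=2: S_2 = -4.55 * (-1.67)^2 ≈ -12.69
i=3: S_3 = -4.55 * (-1.67)^3 ≈ 21.19
i=4: S_4 = -4.55 * (-1.67)^4 ≈ -35.39
i=5: S_5 = -4.55 * (-1.67)^5 ≈ 59.1
The first 6 terms are: [-4.55, 7.6, -12.69, 21.19, -35.39, 59.1]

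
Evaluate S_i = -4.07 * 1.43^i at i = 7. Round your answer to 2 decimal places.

S_7 = -4.07 * 1.43^7 ≈ -4.07 * 12.2279 ≈ -49.77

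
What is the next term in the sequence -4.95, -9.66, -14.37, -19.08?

Differences: -9.66 - -4.95 = -4.71
This is an arithmetic sequence with common difference d = -4.71.
Next term = -19.08 + -4.71 = -23.79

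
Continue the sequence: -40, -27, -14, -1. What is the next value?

Differences: -27 - -40 = 13
This is an arithmetic sequence with common difference d = 13.
Next term = -1 + 13 = 12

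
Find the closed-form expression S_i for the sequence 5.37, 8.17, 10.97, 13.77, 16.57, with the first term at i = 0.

Check differences: 8.17 - 5.37 = 2.8
10.97 - 8.17 = 2.8
Common difference d = 2.8.
First term a = 5.37.
Formula: S_i = 5.37 + 2.80*i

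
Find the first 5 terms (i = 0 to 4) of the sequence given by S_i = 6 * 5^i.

This is a geometric sequence.
i=0: S_0 = 6 * 5^0 = 6
i=1: S_1 = 6 * 5^1 = 30
i=2: S_2 = 6 * 5^2 = 150
i=3: S_3 = 6 * 5^3 = 750
i=4: S_4 = 6 * 5^4 = 3750
The first 5 terms are: [6, 30, 150, 750, 3750]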